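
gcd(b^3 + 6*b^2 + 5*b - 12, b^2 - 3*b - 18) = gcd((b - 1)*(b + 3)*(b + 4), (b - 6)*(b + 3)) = b + 3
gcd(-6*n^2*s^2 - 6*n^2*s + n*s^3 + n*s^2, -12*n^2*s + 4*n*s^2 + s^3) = s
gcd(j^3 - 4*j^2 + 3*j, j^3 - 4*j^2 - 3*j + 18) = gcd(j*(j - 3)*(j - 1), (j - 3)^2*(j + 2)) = j - 3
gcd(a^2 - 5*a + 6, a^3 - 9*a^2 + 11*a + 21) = a - 3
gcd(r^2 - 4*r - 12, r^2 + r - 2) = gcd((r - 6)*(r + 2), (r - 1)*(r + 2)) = r + 2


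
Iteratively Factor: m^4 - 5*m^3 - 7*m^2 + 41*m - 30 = (m - 5)*(m^3 - 7*m + 6) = (m - 5)*(m + 3)*(m^2 - 3*m + 2) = (m - 5)*(m - 1)*(m + 3)*(m - 2)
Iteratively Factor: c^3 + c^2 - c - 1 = (c - 1)*(c^2 + 2*c + 1) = (c - 1)*(c + 1)*(c + 1)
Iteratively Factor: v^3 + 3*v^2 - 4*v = (v - 1)*(v^2 + 4*v) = v*(v - 1)*(v + 4)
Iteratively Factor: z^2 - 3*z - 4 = (z - 4)*(z + 1)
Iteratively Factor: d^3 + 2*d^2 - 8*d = (d)*(d^2 + 2*d - 8) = d*(d + 4)*(d - 2)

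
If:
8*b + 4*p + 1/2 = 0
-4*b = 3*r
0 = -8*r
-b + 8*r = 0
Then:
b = 0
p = -1/8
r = 0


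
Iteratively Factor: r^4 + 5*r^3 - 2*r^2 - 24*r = (r + 4)*(r^3 + r^2 - 6*r) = (r - 2)*(r + 4)*(r^2 + 3*r) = (r - 2)*(r + 3)*(r + 4)*(r)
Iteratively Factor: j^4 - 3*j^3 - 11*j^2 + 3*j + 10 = (j + 2)*(j^3 - 5*j^2 - j + 5) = (j + 1)*(j + 2)*(j^2 - 6*j + 5) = (j - 5)*(j + 1)*(j + 2)*(j - 1)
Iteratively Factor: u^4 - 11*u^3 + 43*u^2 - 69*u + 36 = (u - 3)*(u^3 - 8*u^2 + 19*u - 12) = (u - 3)*(u - 1)*(u^2 - 7*u + 12) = (u - 4)*(u - 3)*(u - 1)*(u - 3)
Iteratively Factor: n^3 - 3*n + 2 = (n + 2)*(n^2 - 2*n + 1) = (n - 1)*(n + 2)*(n - 1)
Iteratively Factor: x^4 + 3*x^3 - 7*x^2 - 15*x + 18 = (x + 3)*(x^3 - 7*x + 6) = (x - 2)*(x + 3)*(x^2 + 2*x - 3) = (x - 2)*(x + 3)^2*(x - 1)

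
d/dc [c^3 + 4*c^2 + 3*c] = 3*c^2 + 8*c + 3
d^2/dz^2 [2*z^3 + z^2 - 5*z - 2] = 12*z + 2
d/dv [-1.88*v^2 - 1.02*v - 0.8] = -3.76*v - 1.02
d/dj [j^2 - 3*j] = 2*j - 3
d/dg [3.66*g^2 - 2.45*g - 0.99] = 7.32*g - 2.45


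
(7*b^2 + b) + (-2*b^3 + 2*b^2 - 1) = -2*b^3 + 9*b^2 + b - 1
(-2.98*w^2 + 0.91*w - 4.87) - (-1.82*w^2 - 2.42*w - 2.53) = -1.16*w^2 + 3.33*w - 2.34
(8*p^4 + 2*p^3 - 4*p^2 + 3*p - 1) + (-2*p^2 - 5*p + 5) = 8*p^4 + 2*p^3 - 6*p^2 - 2*p + 4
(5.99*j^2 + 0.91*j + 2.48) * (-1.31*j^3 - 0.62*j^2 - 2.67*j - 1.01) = -7.8469*j^5 - 4.9059*j^4 - 19.8063*j^3 - 10.0172*j^2 - 7.5407*j - 2.5048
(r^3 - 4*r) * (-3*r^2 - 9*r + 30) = -3*r^5 - 9*r^4 + 42*r^3 + 36*r^2 - 120*r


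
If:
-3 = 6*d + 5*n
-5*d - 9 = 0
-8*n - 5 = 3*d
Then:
No Solution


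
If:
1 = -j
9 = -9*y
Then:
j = -1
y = -1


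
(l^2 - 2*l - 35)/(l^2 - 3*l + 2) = (l^2 - 2*l - 35)/(l^2 - 3*l + 2)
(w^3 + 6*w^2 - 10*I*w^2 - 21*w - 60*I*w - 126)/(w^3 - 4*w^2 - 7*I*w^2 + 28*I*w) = (w^2 + 3*w*(2 - I) - 18*I)/(w*(w - 4))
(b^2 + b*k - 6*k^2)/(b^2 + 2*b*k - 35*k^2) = (b^2 + b*k - 6*k^2)/(b^2 + 2*b*k - 35*k^2)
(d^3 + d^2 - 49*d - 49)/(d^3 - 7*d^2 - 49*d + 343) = (d + 1)/(d - 7)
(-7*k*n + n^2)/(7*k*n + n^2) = (-7*k + n)/(7*k + n)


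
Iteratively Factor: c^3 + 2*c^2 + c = (c + 1)*(c^2 + c) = (c + 1)^2*(c)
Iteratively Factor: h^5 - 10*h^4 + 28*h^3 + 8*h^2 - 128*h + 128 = (h - 2)*(h^4 - 8*h^3 + 12*h^2 + 32*h - 64) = (h - 2)^2*(h^3 - 6*h^2 + 32) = (h - 4)*(h - 2)^2*(h^2 - 2*h - 8) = (h - 4)^2*(h - 2)^2*(h + 2)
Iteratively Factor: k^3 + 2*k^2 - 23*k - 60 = (k + 3)*(k^2 - k - 20) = (k + 3)*(k + 4)*(k - 5)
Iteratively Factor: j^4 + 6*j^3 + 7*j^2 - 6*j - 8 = (j + 4)*(j^3 + 2*j^2 - j - 2) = (j + 2)*(j + 4)*(j^2 - 1) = (j - 1)*(j + 2)*(j + 4)*(j + 1)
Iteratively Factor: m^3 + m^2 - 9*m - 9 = (m + 3)*(m^2 - 2*m - 3) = (m - 3)*(m + 3)*(m + 1)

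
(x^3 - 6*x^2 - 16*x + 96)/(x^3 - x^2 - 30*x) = (x^2 - 16)/(x*(x + 5))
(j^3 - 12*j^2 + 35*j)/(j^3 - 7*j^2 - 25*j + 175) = j/(j + 5)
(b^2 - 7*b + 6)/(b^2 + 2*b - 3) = (b - 6)/(b + 3)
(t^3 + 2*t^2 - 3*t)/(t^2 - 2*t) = (t^2 + 2*t - 3)/(t - 2)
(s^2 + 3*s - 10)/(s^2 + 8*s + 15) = (s - 2)/(s + 3)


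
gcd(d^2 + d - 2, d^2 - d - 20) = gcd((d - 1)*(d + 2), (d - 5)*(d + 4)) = 1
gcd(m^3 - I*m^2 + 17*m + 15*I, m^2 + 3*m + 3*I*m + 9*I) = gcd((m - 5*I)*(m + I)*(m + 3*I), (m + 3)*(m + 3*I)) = m + 3*I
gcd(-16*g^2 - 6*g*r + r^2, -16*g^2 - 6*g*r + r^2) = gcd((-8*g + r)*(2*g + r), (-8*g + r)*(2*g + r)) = -16*g^2 - 6*g*r + r^2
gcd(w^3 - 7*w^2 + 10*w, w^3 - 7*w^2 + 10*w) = w^3 - 7*w^2 + 10*w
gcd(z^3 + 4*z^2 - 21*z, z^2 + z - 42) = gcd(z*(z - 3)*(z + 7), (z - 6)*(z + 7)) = z + 7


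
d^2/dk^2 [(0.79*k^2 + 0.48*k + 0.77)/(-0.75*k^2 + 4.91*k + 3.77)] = (4.44089209850063e-16*k^4 - 6.35835*k^3 - 16.0011*k^2 + 8.86995*k - 46.166934)/(0.421875*k^6 - 8.285625*k^5 + 47.88135*k^4 - 35.072621*k^3 - 240.683586*k^2 - 209.356017*k - 53.582633)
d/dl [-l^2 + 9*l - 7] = 9 - 2*l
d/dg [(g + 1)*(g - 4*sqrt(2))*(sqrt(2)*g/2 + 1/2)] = 3*sqrt(2)*g^2/2 - 7*g + sqrt(2)*g - 7/2 - 2*sqrt(2)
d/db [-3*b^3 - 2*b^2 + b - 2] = -9*b^2 - 4*b + 1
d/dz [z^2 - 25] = 2*z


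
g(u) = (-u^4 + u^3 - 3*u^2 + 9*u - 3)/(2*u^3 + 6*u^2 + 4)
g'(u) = (-6*u^2 - 12*u)*(-u^4 + u^3 - 3*u^2 + 9*u - 3)/(2*u^3 + 6*u^2 + 4)^2 + (-4*u^3 + 3*u^2 - 6*u + 9)/(2*u^3 + 6*u^2 + 4) = (-u^6 - 6*u^5 + 6*u^4 - 26*u^3 - 12*u^2 + 6*u + 18)/(2*(u^6 + 6*u^5 + 9*u^4 + 4*u^3 + 12*u^2 + 4))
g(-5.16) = 8.79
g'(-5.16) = 1.71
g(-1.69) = -3.46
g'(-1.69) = 3.15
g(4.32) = -1.04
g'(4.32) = -0.41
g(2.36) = -0.26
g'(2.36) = -0.40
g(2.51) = -0.32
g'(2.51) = -0.39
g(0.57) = 0.20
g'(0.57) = 0.65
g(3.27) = -0.62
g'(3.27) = -0.40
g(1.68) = 0.01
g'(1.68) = -0.40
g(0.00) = -0.75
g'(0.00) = 2.25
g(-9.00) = 7.87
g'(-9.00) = -0.26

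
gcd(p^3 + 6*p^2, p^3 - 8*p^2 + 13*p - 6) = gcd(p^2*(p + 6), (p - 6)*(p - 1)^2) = 1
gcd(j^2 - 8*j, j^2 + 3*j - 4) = 1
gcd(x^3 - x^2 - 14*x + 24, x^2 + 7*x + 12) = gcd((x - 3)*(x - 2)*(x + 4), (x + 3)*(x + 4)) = x + 4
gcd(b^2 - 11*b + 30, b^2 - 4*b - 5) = b - 5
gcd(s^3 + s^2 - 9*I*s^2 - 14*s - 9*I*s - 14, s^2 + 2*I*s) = 1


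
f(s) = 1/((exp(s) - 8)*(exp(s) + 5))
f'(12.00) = 0.00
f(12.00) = 0.00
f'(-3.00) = 0.00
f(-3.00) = -0.02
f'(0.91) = -0.00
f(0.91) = -0.02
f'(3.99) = -0.00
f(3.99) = 0.00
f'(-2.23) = 0.00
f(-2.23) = -0.02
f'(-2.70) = 0.00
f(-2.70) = -0.02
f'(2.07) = -107.86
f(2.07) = -1.03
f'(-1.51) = 0.00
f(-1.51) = -0.02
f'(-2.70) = 0.00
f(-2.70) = -0.02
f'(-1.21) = 0.00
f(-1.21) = -0.02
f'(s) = -exp(s)/((exp(s) - 8)*(exp(s) + 5)^2) - exp(s)/((exp(s) - 8)^2*(exp(s) + 5))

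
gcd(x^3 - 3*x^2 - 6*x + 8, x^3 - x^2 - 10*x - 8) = x^2 - 2*x - 8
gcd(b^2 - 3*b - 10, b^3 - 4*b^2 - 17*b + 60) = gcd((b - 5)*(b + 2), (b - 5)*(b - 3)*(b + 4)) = b - 5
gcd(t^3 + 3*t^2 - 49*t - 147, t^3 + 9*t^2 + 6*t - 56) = t + 7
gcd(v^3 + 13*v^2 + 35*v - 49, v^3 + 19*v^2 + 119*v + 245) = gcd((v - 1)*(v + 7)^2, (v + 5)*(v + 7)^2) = v^2 + 14*v + 49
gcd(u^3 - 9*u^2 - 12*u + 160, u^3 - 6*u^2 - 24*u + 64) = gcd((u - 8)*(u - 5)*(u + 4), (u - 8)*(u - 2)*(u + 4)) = u^2 - 4*u - 32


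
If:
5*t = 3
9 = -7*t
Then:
No Solution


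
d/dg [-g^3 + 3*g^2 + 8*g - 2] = -3*g^2 + 6*g + 8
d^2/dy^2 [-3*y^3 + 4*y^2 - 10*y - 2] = 8 - 18*y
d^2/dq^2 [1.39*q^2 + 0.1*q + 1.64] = 2.78000000000000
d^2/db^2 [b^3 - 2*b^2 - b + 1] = 6*b - 4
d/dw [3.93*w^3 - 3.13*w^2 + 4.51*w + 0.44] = 11.79*w^2 - 6.26*w + 4.51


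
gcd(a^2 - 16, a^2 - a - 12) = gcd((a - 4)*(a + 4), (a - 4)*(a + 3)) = a - 4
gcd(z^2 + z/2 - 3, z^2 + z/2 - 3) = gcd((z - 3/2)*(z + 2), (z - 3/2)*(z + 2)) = z^2 + z/2 - 3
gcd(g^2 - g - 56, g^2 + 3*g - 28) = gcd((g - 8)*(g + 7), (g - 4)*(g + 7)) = g + 7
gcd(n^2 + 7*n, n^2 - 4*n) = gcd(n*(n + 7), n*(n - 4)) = n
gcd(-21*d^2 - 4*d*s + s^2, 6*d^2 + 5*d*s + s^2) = 3*d + s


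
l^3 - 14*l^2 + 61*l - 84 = (l - 7)*(l - 4)*(l - 3)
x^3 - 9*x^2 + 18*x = x*(x - 6)*(x - 3)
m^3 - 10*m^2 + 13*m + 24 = (m - 8)*(m - 3)*(m + 1)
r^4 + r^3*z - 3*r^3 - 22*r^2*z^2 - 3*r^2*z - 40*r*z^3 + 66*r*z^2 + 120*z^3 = (r - 3)*(r - 5*z)*(r + 2*z)*(r + 4*z)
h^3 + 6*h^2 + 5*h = h*(h + 1)*(h + 5)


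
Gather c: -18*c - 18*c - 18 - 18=-36*c - 36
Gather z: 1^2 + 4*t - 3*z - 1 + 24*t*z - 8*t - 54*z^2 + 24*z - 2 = -4*t - 54*z^2 + z*(24*t + 21) - 2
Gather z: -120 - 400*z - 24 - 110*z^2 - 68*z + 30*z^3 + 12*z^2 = 30*z^3 - 98*z^2 - 468*z - 144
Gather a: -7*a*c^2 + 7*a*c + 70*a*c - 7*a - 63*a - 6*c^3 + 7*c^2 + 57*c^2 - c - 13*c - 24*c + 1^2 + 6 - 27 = a*(-7*c^2 + 77*c - 70) - 6*c^3 + 64*c^2 - 38*c - 20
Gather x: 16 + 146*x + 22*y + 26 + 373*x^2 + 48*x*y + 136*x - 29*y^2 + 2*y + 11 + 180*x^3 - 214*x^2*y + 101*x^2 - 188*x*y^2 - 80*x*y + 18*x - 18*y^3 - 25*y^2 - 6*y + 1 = 180*x^3 + x^2*(474 - 214*y) + x*(-188*y^2 - 32*y + 300) - 18*y^3 - 54*y^2 + 18*y + 54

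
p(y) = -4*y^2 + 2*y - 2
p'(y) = 2 - 8*y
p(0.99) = -3.94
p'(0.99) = -5.92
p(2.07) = -15.00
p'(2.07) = -14.56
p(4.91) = -88.61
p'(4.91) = -37.28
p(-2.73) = -37.27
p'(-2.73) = 23.84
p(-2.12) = -24.22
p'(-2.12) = 18.96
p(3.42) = -41.95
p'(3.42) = -25.36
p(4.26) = -66.07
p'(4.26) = -32.08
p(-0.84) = -6.50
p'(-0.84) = 8.72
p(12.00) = -554.00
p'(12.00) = -94.00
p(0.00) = -2.00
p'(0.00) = 2.00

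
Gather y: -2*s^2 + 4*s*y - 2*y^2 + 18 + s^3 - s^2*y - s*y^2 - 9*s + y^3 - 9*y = s^3 - 2*s^2 - 9*s + y^3 + y^2*(-s - 2) + y*(-s^2 + 4*s - 9) + 18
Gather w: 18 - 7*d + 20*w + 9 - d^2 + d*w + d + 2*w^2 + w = -d^2 - 6*d + 2*w^2 + w*(d + 21) + 27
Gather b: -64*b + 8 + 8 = 16 - 64*b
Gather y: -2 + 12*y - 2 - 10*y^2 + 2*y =-10*y^2 + 14*y - 4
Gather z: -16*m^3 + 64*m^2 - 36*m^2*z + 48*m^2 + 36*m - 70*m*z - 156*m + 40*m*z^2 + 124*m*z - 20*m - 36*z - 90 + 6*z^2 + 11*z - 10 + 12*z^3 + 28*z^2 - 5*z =-16*m^3 + 112*m^2 - 140*m + 12*z^3 + z^2*(40*m + 34) + z*(-36*m^2 + 54*m - 30) - 100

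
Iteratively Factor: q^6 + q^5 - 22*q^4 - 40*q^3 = (q + 2)*(q^5 - q^4 - 20*q^3) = q*(q + 2)*(q^4 - q^3 - 20*q^2) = q*(q - 5)*(q + 2)*(q^3 + 4*q^2) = q*(q - 5)*(q + 2)*(q + 4)*(q^2) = q^2*(q - 5)*(q + 2)*(q + 4)*(q)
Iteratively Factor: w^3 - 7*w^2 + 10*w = (w)*(w^2 - 7*w + 10) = w*(w - 5)*(w - 2)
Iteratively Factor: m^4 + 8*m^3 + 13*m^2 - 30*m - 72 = (m + 3)*(m^3 + 5*m^2 - 2*m - 24) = (m + 3)*(m + 4)*(m^2 + m - 6) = (m - 2)*(m + 3)*(m + 4)*(m + 3)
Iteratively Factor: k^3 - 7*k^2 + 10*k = (k - 2)*(k^2 - 5*k) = (k - 5)*(k - 2)*(k)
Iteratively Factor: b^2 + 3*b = (b)*(b + 3)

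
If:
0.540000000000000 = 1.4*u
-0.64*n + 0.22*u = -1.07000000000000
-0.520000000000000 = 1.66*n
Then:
No Solution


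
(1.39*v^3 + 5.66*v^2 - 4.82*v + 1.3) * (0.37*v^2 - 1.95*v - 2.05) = 0.5143*v^5 - 0.6163*v^4 - 15.6699*v^3 - 1.723*v^2 + 7.346*v - 2.665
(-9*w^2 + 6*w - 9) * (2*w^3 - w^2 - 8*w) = -18*w^5 + 21*w^4 + 48*w^3 - 39*w^2 + 72*w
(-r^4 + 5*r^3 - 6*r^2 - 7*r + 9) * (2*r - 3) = -2*r^5 + 13*r^4 - 27*r^3 + 4*r^2 + 39*r - 27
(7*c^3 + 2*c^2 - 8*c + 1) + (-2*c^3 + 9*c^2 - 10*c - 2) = 5*c^3 + 11*c^2 - 18*c - 1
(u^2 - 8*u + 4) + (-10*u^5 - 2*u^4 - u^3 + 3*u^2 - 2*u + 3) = -10*u^5 - 2*u^4 - u^3 + 4*u^2 - 10*u + 7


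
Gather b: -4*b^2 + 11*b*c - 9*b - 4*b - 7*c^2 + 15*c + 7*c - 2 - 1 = -4*b^2 + b*(11*c - 13) - 7*c^2 + 22*c - 3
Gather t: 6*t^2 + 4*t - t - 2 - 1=6*t^2 + 3*t - 3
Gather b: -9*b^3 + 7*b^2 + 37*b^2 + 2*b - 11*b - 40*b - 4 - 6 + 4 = -9*b^3 + 44*b^2 - 49*b - 6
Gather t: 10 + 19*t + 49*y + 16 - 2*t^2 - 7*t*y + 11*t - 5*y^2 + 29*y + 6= -2*t^2 + t*(30 - 7*y) - 5*y^2 + 78*y + 32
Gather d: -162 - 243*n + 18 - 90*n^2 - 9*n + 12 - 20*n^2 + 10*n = -110*n^2 - 242*n - 132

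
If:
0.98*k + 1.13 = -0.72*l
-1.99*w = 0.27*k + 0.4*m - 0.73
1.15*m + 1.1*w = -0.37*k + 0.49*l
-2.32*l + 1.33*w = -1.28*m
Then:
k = -1.42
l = 0.36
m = 0.09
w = 0.54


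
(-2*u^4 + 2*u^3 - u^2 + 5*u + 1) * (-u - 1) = 2*u^5 - u^3 - 4*u^2 - 6*u - 1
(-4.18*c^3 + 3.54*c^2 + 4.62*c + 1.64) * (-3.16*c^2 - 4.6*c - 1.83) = 13.2088*c^5 + 8.0416*c^4 - 23.2338*c^3 - 32.9126*c^2 - 15.9986*c - 3.0012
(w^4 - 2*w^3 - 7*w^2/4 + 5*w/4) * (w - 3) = w^5 - 5*w^4 + 17*w^3/4 + 13*w^2/2 - 15*w/4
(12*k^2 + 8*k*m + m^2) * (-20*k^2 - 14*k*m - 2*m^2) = -240*k^4 - 328*k^3*m - 156*k^2*m^2 - 30*k*m^3 - 2*m^4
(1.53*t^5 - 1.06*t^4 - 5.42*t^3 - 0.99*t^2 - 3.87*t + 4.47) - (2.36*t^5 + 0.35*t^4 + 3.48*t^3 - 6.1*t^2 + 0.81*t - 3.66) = -0.83*t^5 - 1.41*t^4 - 8.9*t^3 + 5.11*t^2 - 4.68*t + 8.13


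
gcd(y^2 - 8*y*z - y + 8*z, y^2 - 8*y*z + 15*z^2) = 1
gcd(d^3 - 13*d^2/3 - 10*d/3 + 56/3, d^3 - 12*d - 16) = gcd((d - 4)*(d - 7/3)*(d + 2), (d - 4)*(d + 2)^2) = d^2 - 2*d - 8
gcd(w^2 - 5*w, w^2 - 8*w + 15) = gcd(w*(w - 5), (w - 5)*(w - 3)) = w - 5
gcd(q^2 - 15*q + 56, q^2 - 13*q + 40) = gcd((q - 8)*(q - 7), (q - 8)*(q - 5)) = q - 8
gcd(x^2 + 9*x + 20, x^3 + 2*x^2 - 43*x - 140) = x^2 + 9*x + 20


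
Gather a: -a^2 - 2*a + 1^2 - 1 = -a^2 - 2*a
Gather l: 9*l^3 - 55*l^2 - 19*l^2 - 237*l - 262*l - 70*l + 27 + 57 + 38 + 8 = 9*l^3 - 74*l^2 - 569*l + 130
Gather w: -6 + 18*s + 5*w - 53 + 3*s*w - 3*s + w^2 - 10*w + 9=15*s + w^2 + w*(3*s - 5) - 50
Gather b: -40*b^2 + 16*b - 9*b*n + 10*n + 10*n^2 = -40*b^2 + b*(16 - 9*n) + 10*n^2 + 10*n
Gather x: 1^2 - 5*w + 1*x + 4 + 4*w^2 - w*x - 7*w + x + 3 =4*w^2 - 12*w + x*(2 - w) + 8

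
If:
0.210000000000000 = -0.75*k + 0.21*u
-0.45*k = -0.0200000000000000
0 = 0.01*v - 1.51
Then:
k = 0.04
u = 1.16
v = 151.00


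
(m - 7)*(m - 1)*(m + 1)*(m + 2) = m^4 - 5*m^3 - 15*m^2 + 5*m + 14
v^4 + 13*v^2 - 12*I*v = v*(v - 3*I)*(v - I)*(v + 4*I)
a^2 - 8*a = a*(a - 8)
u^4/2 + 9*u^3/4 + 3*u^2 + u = u*(u/2 + 1)*(u + 1/2)*(u + 2)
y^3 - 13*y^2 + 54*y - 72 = (y - 6)*(y - 4)*(y - 3)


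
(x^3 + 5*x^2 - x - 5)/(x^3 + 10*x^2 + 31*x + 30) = (x^2 - 1)/(x^2 + 5*x + 6)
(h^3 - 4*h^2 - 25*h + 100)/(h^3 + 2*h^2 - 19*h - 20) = (h - 5)/(h + 1)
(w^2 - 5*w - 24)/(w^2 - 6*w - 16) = (w + 3)/(w + 2)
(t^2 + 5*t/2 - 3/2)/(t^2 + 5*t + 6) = (t - 1/2)/(t + 2)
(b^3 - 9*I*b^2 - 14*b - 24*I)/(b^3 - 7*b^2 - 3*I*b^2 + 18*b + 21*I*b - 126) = (b^2 - 3*I*b + 4)/(b^2 + b*(-7 + 3*I) - 21*I)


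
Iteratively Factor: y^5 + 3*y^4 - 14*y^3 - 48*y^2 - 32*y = (y)*(y^4 + 3*y^3 - 14*y^2 - 48*y - 32) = y*(y + 2)*(y^3 + y^2 - 16*y - 16) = y*(y + 1)*(y + 2)*(y^2 - 16) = y*(y + 1)*(y + 2)*(y + 4)*(y - 4)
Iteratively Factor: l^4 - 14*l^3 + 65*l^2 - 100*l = (l - 4)*(l^3 - 10*l^2 + 25*l) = (l - 5)*(l - 4)*(l^2 - 5*l) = l*(l - 5)*(l - 4)*(l - 5)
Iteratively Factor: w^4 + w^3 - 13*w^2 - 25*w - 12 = (w + 1)*(w^3 - 13*w - 12) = (w - 4)*(w + 1)*(w^2 + 4*w + 3) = (w - 4)*(w + 1)^2*(w + 3)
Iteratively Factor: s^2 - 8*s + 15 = (s - 5)*(s - 3)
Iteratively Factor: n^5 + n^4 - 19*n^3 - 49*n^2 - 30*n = (n + 1)*(n^4 - 19*n^2 - 30*n) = (n + 1)*(n + 3)*(n^3 - 3*n^2 - 10*n) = n*(n + 1)*(n + 3)*(n^2 - 3*n - 10) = n*(n - 5)*(n + 1)*(n + 3)*(n + 2)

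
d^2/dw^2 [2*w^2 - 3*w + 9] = 4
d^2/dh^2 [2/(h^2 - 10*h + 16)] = 4*(-h^2 + 10*h + 4*(h - 5)^2 - 16)/(h^2 - 10*h + 16)^3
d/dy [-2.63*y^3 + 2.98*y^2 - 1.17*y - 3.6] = -7.89*y^2 + 5.96*y - 1.17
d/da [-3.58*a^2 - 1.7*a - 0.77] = -7.16*a - 1.7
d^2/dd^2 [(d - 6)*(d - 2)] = 2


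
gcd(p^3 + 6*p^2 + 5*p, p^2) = p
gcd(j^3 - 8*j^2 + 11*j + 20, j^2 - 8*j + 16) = j - 4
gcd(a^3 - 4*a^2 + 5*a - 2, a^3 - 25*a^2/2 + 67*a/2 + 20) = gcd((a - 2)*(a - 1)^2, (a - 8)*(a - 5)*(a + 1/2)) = 1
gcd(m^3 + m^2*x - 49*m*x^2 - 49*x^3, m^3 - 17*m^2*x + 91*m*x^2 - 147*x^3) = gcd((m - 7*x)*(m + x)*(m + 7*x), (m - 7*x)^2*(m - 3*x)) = -m + 7*x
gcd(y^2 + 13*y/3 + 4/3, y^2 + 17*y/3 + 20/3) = y + 4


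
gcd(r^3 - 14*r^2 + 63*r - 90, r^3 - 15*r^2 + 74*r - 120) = r^2 - 11*r + 30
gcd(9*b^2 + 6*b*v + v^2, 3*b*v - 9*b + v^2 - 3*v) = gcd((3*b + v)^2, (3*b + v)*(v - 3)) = 3*b + v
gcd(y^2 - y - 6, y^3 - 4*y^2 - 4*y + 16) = y + 2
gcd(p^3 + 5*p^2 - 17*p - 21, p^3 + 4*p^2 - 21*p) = p^2 + 4*p - 21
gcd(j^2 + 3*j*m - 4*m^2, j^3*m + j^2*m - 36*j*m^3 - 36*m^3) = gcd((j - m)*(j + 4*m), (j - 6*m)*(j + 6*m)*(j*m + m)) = 1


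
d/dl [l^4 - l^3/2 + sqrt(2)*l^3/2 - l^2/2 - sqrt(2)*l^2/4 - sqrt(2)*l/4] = 4*l^3 - 3*l^2/2 + 3*sqrt(2)*l^2/2 - l - sqrt(2)*l/2 - sqrt(2)/4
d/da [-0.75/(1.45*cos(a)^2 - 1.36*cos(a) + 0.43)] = (1.02 - 2.175*cos(a))*sin(a)/(1.45*cos(a)^2 - 1.36*cos(a) + 0.43)^2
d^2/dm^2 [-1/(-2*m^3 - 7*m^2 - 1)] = 2*(4*m^2*(3*m + 7)^2 - (6*m + 7)*(2*m^3 + 7*m^2 + 1))/(2*m^3 + 7*m^2 + 1)^3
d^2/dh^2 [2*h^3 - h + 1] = 12*h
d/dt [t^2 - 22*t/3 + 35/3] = 2*t - 22/3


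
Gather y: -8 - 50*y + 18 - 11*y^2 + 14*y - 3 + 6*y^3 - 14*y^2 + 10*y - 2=6*y^3 - 25*y^2 - 26*y + 5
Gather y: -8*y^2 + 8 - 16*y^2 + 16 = 24 - 24*y^2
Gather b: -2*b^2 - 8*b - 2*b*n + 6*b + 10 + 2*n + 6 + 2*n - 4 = -2*b^2 + b*(-2*n - 2) + 4*n + 12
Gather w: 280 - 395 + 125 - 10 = 0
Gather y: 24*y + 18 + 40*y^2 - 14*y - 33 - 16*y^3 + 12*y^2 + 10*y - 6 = -16*y^3 + 52*y^2 + 20*y - 21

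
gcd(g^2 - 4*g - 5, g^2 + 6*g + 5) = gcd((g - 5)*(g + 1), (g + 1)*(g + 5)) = g + 1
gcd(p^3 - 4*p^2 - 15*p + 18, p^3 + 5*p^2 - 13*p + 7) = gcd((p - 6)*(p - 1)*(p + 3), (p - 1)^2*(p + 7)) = p - 1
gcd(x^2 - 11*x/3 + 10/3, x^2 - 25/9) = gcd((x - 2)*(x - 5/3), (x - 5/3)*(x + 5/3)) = x - 5/3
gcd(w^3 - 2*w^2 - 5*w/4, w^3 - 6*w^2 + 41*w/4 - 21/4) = 1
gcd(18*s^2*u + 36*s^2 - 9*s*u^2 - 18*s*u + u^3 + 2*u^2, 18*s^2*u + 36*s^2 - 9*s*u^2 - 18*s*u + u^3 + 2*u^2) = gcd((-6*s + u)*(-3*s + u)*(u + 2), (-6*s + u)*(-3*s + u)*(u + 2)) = 18*s^2*u + 36*s^2 - 9*s*u^2 - 18*s*u + u^3 + 2*u^2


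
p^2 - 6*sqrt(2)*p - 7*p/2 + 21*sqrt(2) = (p - 7/2)*(p - 6*sqrt(2))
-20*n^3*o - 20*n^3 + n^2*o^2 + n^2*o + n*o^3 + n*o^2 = (-4*n + o)*(5*n + o)*(n*o + n)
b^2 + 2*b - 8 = (b - 2)*(b + 4)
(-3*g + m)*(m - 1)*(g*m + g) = -3*g^2*m^2 + 3*g^2 + g*m^3 - g*m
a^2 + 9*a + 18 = (a + 3)*(a + 6)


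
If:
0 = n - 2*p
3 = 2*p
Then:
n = 3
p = 3/2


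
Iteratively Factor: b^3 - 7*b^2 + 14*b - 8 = (b - 2)*(b^2 - 5*b + 4) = (b - 2)*(b - 1)*(b - 4)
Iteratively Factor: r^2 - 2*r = (r - 2)*(r)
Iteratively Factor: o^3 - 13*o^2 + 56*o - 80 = (o - 5)*(o^2 - 8*o + 16) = (o - 5)*(o - 4)*(o - 4)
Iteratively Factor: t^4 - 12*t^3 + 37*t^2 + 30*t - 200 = (t - 5)*(t^3 - 7*t^2 + 2*t + 40) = (t - 5)*(t + 2)*(t^2 - 9*t + 20) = (t - 5)^2*(t + 2)*(t - 4)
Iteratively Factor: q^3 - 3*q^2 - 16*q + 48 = (q + 4)*(q^2 - 7*q + 12) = (q - 4)*(q + 4)*(q - 3)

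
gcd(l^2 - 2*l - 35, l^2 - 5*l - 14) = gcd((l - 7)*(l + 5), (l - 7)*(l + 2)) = l - 7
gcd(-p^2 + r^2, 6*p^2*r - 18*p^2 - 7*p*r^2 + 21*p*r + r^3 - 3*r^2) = p - r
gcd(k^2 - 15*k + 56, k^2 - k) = 1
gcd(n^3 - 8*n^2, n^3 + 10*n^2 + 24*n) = n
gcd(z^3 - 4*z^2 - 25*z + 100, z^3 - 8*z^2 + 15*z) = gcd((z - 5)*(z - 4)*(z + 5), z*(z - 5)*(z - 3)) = z - 5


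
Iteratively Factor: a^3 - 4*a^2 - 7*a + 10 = (a - 5)*(a^2 + a - 2) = (a - 5)*(a - 1)*(a + 2)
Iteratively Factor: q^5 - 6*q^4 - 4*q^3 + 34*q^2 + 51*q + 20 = (q + 1)*(q^4 - 7*q^3 + 3*q^2 + 31*q + 20) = (q + 1)^2*(q^3 - 8*q^2 + 11*q + 20) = (q + 1)^3*(q^2 - 9*q + 20) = (q - 5)*(q + 1)^3*(q - 4)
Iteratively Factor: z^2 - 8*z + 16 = (z - 4)*(z - 4)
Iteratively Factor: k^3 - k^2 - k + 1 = (k - 1)*(k^2 - 1) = (k - 1)^2*(k + 1)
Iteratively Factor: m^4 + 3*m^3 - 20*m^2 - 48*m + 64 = (m + 4)*(m^3 - m^2 - 16*m + 16) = (m + 4)^2*(m^2 - 5*m + 4) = (m - 1)*(m + 4)^2*(m - 4)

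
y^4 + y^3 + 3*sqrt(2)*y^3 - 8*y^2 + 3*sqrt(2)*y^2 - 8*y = y*(y + 1)*(y - sqrt(2))*(y + 4*sqrt(2))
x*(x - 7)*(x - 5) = x^3 - 12*x^2 + 35*x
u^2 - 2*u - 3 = (u - 3)*(u + 1)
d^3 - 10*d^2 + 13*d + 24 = (d - 8)*(d - 3)*(d + 1)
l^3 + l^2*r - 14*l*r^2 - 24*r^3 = (l - 4*r)*(l + 2*r)*(l + 3*r)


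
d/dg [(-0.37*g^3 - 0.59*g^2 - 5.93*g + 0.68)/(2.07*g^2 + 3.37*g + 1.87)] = (-0.7659*g^4 - 2.4938*g^3 + 8.2111*g^2 - 5.0218*g - 13.3807)/(4.2849*g^4 + 13.9518*g^3 + 19.0987*g^2 + 12.6038*g + 3.4969)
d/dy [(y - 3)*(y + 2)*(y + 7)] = 3*y^2 + 12*y - 13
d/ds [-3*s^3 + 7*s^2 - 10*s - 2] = -9*s^2 + 14*s - 10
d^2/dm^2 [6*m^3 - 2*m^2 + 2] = 36*m - 4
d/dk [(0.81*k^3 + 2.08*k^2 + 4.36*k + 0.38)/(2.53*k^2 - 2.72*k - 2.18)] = (2.0493*k^4 - 4.4064*k^3 - 21.9858*k^2 - 10.9916*k - 8.4712)/(6.4009*k^4 - 13.7632*k^3 - 3.6324*k^2 + 11.8592*k + 4.7524)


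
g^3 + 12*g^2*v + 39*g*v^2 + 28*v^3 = (g + v)*(g + 4*v)*(g + 7*v)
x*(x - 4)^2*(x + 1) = x^4 - 7*x^3 + 8*x^2 + 16*x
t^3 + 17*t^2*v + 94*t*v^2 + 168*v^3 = (t + 4*v)*(t + 6*v)*(t + 7*v)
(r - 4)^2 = r^2 - 8*r + 16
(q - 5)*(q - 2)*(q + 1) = q^3 - 6*q^2 + 3*q + 10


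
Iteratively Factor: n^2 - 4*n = (n)*(n - 4)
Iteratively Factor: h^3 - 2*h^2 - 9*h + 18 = (h - 2)*(h^2 - 9) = (h - 2)*(h + 3)*(h - 3)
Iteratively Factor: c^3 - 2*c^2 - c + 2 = (c + 1)*(c^2 - 3*c + 2) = (c - 1)*(c + 1)*(c - 2)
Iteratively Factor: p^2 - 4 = (p + 2)*(p - 2)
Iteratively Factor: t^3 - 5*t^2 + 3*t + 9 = (t - 3)*(t^2 - 2*t - 3) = (t - 3)^2*(t + 1)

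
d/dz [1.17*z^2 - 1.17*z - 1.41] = 2.34*z - 1.17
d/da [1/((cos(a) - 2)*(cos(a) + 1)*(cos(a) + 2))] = (-3*sin(a)^2 + 2*cos(a) - 1)*sin(a)/((cos(a) - 2)^2*(cos(a) + 1)^2*(cos(a) + 2)^2)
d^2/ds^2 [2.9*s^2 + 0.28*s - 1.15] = 5.80000000000000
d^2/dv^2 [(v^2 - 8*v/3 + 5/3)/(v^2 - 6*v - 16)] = 2*(10*v^3 + 159*v^2 - 474*v + 1796)/(3*(v^6 - 18*v^5 + 60*v^4 + 360*v^3 - 960*v^2 - 4608*v - 4096))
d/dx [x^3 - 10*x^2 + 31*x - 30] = 3*x^2 - 20*x + 31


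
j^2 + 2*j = j*(j + 2)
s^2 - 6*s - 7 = (s - 7)*(s + 1)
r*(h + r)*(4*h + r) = 4*h^2*r + 5*h*r^2 + r^3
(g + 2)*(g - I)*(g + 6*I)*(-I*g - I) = -I*g^4 + 5*g^3 - 3*I*g^3 + 15*g^2 - 8*I*g^2 + 10*g - 18*I*g - 12*I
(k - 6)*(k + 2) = k^2 - 4*k - 12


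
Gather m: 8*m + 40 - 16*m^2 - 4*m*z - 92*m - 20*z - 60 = -16*m^2 + m*(-4*z - 84) - 20*z - 20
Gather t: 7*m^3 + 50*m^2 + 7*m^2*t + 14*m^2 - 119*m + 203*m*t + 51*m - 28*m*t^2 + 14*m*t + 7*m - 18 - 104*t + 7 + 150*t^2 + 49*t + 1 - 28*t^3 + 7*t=7*m^3 + 64*m^2 - 61*m - 28*t^3 + t^2*(150 - 28*m) + t*(7*m^2 + 217*m - 48) - 10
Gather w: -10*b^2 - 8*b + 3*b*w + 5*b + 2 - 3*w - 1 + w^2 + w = -10*b^2 - 3*b + w^2 + w*(3*b - 2) + 1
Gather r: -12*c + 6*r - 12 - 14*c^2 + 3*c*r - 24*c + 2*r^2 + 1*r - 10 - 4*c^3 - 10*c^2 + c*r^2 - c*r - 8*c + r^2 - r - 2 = -4*c^3 - 24*c^2 - 44*c + r^2*(c + 3) + r*(2*c + 6) - 24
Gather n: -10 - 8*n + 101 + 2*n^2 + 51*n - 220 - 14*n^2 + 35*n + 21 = -12*n^2 + 78*n - 108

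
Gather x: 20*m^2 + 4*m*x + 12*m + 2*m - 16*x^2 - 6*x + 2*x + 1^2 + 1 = 20*m^2 + 14*m - 16*x^2 + x*(4*m - 4) + 2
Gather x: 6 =6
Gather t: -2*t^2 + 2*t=-2*t^2 + 2*t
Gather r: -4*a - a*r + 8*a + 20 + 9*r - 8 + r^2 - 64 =4*a + r^2 + r*(9 - a) - 52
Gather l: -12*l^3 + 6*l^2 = -12*l^3 + 6*l^2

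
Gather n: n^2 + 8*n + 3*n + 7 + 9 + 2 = n^2 + 11*n + 18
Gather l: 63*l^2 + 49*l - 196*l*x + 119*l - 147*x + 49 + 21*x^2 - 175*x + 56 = 63*l^2 + l*(168 - 196*x) + 21*x^2 - 322*x + 105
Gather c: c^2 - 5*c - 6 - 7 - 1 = c^2 - 5*c - 14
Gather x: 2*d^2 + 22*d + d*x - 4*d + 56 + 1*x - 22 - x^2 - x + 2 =2*d^2 + d*x + 18*d - x^2 + 36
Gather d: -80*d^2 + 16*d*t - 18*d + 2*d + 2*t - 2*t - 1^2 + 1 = -80*d^2 + d*(16*t - 16)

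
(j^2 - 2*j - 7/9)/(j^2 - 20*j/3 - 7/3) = (j - 7/3)/(j - 7)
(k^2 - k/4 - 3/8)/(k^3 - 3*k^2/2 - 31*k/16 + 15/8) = 2*(2*k + 1)/(4*k^2 - 3*k - 10)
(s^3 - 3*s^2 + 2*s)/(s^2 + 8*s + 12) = s*(s^2 - 3*s + 2)/(s^2 + 8*s + 12)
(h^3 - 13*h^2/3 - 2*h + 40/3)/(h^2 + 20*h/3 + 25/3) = (h^2 - 6*h + 8)/(h + 5)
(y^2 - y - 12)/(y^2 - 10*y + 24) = (y + 3)/(y - 6)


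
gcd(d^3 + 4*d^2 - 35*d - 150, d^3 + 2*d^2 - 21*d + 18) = 1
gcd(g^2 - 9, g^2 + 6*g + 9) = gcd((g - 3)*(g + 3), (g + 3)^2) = g + 3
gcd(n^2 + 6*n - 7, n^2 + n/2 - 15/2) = 1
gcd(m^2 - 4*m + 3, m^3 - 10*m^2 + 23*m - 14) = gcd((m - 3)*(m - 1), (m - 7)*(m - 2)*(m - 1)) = m - 1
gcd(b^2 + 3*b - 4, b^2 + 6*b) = 1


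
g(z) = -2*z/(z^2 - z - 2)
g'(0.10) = 0.92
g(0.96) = 0.94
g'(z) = -2*z*(1 - 2*z)/(z^2 - z - 2)^2 - 2/(z^2 - z - 2)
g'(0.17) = 0.89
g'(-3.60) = 0.14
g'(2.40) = 8.39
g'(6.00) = 0.10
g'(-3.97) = 0.11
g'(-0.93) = 136.21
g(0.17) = 0.16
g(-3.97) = 0.45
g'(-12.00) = 0.01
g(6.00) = -0.43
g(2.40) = -3.53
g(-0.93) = -9.07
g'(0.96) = 1.41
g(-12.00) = 0.16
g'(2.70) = 2.77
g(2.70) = -2.08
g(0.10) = 0.10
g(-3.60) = 0.49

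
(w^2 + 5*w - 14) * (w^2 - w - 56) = w^4 + 4*w^3 - 75*w^2 - 266*w + 784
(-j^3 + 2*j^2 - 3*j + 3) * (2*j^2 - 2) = -2*j^5 + 4*j^4 - 4*j^3 + 2*j^2 + 6*j - 6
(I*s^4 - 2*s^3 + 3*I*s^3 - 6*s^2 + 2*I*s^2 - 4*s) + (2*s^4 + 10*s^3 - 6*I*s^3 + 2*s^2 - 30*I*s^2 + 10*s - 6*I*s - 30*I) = 2*s^4 + I*s^4 + 8*s^3 - 3*I*s^3 - 4*s^2 - 28*I*s^2 + 6*s - 6*I*s - 30*I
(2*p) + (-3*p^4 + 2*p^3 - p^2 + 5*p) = -3*p^4 + 2*p^3 - p^2 + 7*p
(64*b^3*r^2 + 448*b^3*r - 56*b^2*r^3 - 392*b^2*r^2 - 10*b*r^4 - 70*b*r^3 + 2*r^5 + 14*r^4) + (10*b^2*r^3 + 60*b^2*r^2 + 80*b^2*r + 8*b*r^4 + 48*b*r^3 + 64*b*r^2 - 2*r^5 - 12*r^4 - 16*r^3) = 64*b^3*r^2 + 448*b^3*r - 46*b^2*r^3 - 332*b^2*r^2 + 80*b^2*r - 2*b*r^4 - 22*b*r^3 + 64*b*r^2 + 2*r^4 - 16*r^3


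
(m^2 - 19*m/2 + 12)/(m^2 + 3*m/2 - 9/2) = (m - 8)/(m + 3)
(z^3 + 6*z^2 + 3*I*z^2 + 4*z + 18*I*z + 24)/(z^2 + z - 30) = (z^2 + 3*I*z + 4)/(z - 5)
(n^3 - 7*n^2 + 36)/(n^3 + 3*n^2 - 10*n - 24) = (n - 6)/(n + 4)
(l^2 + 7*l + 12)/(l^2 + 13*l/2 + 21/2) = 2*(l + 4)/(2*l + 7)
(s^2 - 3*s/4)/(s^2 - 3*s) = (s - 3/4)/(s - 3)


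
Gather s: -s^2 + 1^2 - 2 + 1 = -s^2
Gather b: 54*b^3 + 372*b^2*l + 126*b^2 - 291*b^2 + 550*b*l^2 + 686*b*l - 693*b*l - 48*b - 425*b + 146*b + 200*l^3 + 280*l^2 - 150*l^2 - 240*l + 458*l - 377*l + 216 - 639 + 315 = 54*b^3 + b^2*(372*l - 165) + b*(550*l^2 - 7*l - 327) + 200*l^3 + 130*l^2 - 159*l - 108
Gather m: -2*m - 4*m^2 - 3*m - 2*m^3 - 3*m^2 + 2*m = -2*m^3 - 7*m^2 - 3*m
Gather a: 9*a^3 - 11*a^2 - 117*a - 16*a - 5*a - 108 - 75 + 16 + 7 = 9*a^3 - 11*a^2 - 138*a - 160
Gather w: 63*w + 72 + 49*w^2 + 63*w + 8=49*w^2 + 126*w + 80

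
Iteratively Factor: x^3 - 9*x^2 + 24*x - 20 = (x - 2)*(x^2 - 7*x + 10) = (x - 5)*(x - 2)*(x - 2)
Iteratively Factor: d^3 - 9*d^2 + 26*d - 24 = (d - 2)*(d^2 - 7*d + 12) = (d - 4)*(d - 2)*(d - 3)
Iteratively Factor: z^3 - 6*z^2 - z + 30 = (z + 2)*(z^2 - 8*z + 15) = (z - 3)*(z + 2)*(z - 5)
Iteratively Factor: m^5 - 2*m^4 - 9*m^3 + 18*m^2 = (m + 3)*(m^4 - 5*m^3 + 6*m^2) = (m - 2)*(m + 3)*(m^3 - 3*m^2) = (m - 3)*(m - 2)*(m + 3)*(m^2) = m*(m - 3)*(m - 2)*(m + 3)*(m)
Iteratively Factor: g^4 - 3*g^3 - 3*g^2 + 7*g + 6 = (g - 2)*(g^3 - g^2 - 5*g - 3) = (g - 2)*(g + 1)*(g^2 - 2*g - 3) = (g - 2)*(g + 1)^2*(g - 3)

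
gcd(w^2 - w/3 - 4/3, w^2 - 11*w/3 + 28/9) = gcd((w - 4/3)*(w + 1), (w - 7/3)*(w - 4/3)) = w - 4/3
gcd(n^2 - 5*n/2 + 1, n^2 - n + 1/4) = n - 1/2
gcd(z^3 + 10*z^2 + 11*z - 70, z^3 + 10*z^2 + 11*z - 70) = z^3 + 10*z^2 + 11*z - 70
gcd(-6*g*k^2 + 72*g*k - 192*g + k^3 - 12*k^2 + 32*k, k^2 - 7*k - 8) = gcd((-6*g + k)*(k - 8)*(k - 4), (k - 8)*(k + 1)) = k - 8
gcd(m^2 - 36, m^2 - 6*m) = m - 6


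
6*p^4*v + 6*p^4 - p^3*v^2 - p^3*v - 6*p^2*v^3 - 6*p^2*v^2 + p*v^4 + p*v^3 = (-6*p + v)*(-p + v)*(p + v)*(p*v + p)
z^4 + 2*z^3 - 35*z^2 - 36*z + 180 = (z - 5)*(z - 2)*(z + 3)*(z + 6)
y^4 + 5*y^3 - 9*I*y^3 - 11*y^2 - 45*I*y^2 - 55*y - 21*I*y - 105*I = (y + 5)*(y - 7*I)*(y - 3*I)*(y + I)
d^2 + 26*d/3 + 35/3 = (d + 5/3)*(d + 7)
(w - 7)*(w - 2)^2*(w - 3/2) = w^4 - 25*w^3/2 + 97*w^2/2 - 76*w + 42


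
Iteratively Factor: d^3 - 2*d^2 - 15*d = (d + 3)*(d^2 - 5*d) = d*(d + 3)*(d - 5)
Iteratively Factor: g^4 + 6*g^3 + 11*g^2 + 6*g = (g)*(g^3 + 6*g^2 + 11*g + 6) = g*(g + 1)*(g^2 + 5*g + 6) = g*(g + 1)*(g + 3)*(g + 2)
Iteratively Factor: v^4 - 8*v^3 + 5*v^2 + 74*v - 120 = (v - 2)*(v^3 - 6*v^2 - 7*v + 60) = (v - 2)*(v + 3)*(v^2 - 9*v + 20) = (v - 5)*(v - 2)*(v + 3)*(v - 4)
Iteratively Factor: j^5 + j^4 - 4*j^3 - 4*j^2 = (j + 1)*(j^4 - 4*j^2) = (j - 2)*(j + 1)*(j^3 + 2*j^2) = j*(j - 2)*(j + 1)*(j^2 + 2*j) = j^2*(j - 2)*(j + 1)*(j + 2)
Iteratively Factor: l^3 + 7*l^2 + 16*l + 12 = (l + 3)*(l^2 + 4*l + 4) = (l + 2)*(l + 3)*(l + 2)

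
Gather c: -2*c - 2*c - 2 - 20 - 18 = -4*c - 40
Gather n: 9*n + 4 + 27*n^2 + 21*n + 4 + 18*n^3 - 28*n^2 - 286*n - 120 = 18*n^3 - n^2 - 256*n - 112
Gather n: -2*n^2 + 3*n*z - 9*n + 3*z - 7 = -2*n^2 + n*(3*z - 9) + 3*z - 7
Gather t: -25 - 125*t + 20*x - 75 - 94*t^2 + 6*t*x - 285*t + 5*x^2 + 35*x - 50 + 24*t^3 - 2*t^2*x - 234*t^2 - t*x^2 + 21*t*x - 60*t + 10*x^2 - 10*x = 24*t^3 + t^2*(-2*x - 328) + t*(-x^2 + 27*x - 470) + 15*x^2 + 45*x - 150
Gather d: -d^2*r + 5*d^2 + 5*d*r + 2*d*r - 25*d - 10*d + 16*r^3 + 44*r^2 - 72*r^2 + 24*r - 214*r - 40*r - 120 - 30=d^2*(5 - r) + d*(7*r - 35) + 16*r^3 - 28*r^2 - 230*r - 150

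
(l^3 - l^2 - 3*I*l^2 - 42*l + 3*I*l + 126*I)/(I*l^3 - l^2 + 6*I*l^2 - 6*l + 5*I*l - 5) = (-I*l^3 + l^2*(-3 + I) + l*(3 + 42*I) + 126)/(l^3 + l^2*(6 + I) + l*(5 + 6*I) + 5*I)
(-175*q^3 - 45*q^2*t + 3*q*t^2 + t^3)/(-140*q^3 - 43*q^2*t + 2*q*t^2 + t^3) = (5*q + t)/(4*q + t)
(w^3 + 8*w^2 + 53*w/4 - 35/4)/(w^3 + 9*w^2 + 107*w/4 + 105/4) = (2*w^2 + 9*w - 5)/(2*w^2 + 11*w + 15)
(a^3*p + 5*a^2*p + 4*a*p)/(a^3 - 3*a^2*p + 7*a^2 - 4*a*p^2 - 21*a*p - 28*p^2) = a*p*(-a^2 - 5*a - 4)/(-a^3 + 3*a^2*p - 7*a^2 + 4*a*p^2 + 21*a*p + 28*p^2)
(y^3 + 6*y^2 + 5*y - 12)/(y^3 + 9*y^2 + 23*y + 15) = (y^2 + 3*y - 4)/(y^2 + 6*y + 5)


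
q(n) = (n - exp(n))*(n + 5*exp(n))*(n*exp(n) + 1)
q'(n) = (1 - exp(n))*(n + 5*exp(n))*(n*exp(n) + 1) + (n - exp(n))*(n + 5*exp(n))*(n*exp(n) + exp(n)) + (n - exp(n))*(n*exp(n) + 1)*(5*exp(n) + 1) = (1 - exp(n))*(n + 5*exp(n))*(n*exp(n) + 1) + (n + 1)*(n - exp(n))*(n + 5*exp(n))*exp(n) + (n - exp(n))*(n*exp(n) + 1)*(5*exp(n) + 1)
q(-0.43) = -2.20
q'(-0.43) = -3.73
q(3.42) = -447791.14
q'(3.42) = -1501803.27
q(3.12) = -162799.11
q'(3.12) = -552285.40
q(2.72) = -41429.89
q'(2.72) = -142993.98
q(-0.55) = -1.80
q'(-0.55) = -3.00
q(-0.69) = -1.42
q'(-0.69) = -2.48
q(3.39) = -404907.40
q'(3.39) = -1359452.39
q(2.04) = -3818.58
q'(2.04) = -13591.36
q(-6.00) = 35.41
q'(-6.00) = -12.32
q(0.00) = -5.00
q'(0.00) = -11.00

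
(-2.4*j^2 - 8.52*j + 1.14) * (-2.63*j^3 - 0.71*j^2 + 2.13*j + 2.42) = 6.312*j^5 + 24.1116*j^4 - 2.061*j^3 - 24.765*j^2 - 18.1902*j + 2.7588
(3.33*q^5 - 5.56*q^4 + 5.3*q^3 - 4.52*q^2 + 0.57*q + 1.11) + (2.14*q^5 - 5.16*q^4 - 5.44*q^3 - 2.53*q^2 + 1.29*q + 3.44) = 5.47*q^5 - 10.72*q^4 - 0.140000000000001*q^3 - 7.05*q^2 + 1.86*q + 4.55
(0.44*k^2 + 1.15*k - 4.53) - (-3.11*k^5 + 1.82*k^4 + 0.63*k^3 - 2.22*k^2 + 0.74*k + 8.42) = 3.11*k^5 - 1.82*k^4 - 0.63*k^3 + 2.66*k^2 + 0.41*k - 12.95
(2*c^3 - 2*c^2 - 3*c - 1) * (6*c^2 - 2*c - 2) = 12*c^5 - 16*c^4 - 18*c^3 + 4*c^2 + 8*c + 2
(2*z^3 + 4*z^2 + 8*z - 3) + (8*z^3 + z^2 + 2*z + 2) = 10*z^3 + 5*z^2 + 10*z - 1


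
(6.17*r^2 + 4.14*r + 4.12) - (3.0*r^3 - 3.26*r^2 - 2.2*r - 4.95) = -3.0*r^3 + 9.43*r^2 + 6.34*r + 9.07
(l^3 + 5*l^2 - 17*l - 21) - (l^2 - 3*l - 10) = l^3 + 4*l^2 - 14*l - 11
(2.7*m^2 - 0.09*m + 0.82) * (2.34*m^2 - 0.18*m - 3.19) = 6.318*m^4 - 0.6966*m^3 - 6.678*m^2 + 0.1395*m - 2.6158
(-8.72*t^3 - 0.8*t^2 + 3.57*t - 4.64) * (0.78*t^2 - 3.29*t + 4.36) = -6.8016*t^5 + 28.0648*t^4 - 32.6026*t^3 - 18.8525*t^2 + 30.8308*t - 20.2304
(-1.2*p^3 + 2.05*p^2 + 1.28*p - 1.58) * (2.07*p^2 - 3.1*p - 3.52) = -2.484*p^5 + 7.9635*p^4 + 0.5186*p^3 - 14.4546*p^2 + 0.3924*p + 5.5616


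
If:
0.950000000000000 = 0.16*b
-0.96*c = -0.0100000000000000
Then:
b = 5.94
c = 0.01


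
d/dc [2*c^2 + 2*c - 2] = 4*c + 2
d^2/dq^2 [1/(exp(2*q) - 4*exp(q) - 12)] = 4*((1 - exp(q))*(-exp(2*q) + 4*exp(q) + 12) - 2*(exp(q) - 2)^2*exp(q))*exp(q)/(-exp(2*q) + 4*exp(q) + 12)^3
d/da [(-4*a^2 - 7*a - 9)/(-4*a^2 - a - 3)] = 12*(-2*a^2 - 4*a + 1)/(16*a^4 + 8*a^3 + 25*a^2 + 6*a + 9)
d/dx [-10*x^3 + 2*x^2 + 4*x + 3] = -30*x^2 + 4*x + 4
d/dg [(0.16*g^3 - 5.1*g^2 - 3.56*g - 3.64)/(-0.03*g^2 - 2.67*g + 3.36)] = (-0.0048*g^4 - 0.8544*g^3 + 15.123*g^2 - 34.4904*g - 21.6804)/(0.0009*g^4 + 0.1602*g^3 + 6.9273*g^2 - 17.9424*g + 11.2896)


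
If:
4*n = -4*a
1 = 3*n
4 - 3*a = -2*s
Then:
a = -1/3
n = 1/3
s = -5/2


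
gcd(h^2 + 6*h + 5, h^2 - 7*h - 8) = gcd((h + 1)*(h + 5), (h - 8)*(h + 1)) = h + 1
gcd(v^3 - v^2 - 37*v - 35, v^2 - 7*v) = v - 7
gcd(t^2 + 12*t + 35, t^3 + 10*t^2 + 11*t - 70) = t^2 + 12*t + 35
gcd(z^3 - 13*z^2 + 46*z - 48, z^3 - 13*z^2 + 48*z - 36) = 1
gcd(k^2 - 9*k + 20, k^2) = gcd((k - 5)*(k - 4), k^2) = 1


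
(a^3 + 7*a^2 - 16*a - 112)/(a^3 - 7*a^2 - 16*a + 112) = (a + 7)/(a - 7)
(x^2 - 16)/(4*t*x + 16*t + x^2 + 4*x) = (x - 4)/(4*t + x)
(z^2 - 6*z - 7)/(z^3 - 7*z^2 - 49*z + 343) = (z + 1)/(z^2 - 49)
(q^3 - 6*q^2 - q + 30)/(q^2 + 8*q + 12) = (q^2 - 8*q + 15)/(q + 6)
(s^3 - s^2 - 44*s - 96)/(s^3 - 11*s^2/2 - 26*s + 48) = 2*(s + 3)/(2*s - 3)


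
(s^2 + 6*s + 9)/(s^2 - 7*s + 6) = (s^2 + 6*s + 9)/(s^2 - 7*s + 6)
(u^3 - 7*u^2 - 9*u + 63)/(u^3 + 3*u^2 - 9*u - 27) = (u - 7)/(u + 3)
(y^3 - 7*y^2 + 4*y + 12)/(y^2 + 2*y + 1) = (y^2 - 8*y + 12)/(y + 1)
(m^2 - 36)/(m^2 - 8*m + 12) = (m + 6)/(m - 2)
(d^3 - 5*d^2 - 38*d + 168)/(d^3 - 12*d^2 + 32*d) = (d^2 - d - 42)/(d*(d - 8))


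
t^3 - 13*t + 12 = (t - 3)*(t - 1)*(t + 4)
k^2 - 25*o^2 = (k - 5*o)*(k + 5*o)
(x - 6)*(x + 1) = x^2 - 5*x - 6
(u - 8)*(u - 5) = u^2 - 13*u + 40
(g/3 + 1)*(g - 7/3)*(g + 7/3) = g^3/3 + g^2 - 49*g/27 - 49/9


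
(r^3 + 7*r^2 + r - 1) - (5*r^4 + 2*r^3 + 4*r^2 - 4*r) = -5*r^4 - r^3 + 3*r^2 + 5*r - 1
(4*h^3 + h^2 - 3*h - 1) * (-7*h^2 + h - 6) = -28*h^5 - 3*h^4 - 2*h^3 - 2*h^2 + 17*h + 6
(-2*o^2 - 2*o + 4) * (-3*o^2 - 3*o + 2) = 6*o^4 + 12*o^3 - 10*o^2 - 16*o + 8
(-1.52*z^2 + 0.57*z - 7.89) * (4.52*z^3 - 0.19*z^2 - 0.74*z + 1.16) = -6.8704*z^5 + 2.8652*z^4 - 34.6463*z^3 - 0.6859*z^2 + 6.4998*z - 9.1524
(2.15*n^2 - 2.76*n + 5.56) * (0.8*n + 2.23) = 1.72*n^3 + 2.5865*n^2 - 1.7068*n + 12.3988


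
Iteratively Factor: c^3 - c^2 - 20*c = (c)*(c^2 - c - 20) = c*(c + 4)*(c - 5)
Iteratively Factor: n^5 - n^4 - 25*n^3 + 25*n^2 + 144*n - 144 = (n - 3)*(n^4 + 2*n^3 - 19*n^2 - 32*n + 48) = (n - 3)*(n - 1)*(n^3 + 3*n^2 - 16*n - 48) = (n - 3)*(n - 1)*(n + 3)*(n^2 - 16) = (n - 3)*(n - 1)*(n + 3)*(n + 4)*(n - 4)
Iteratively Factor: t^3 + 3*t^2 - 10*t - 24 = (t + 4)*(t^2 - t - 6) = (t - 3)*(t + 4)*(t + 2)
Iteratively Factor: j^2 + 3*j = (j)*(j + 3)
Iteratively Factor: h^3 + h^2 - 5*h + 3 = (h - 1)*(h^2 + 2*h - 3) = (h - 1)^2*(h + 3)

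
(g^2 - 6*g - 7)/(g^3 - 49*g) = (g + 1)/(g*(g + 7))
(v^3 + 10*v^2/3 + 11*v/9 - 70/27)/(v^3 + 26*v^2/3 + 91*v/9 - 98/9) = (v + 5/3)/(v + 7)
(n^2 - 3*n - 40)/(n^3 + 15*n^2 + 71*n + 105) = (n - 8)/(n^2 + 10*n + 21)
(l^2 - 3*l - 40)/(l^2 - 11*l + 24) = (l + 5)/(l - 3)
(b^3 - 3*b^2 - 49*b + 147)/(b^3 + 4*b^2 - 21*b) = (b - 7)/b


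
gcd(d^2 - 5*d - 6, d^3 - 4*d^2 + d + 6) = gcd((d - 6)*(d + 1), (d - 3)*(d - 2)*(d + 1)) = d + 1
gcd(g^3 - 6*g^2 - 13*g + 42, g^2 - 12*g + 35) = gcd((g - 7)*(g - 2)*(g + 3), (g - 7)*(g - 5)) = g - 7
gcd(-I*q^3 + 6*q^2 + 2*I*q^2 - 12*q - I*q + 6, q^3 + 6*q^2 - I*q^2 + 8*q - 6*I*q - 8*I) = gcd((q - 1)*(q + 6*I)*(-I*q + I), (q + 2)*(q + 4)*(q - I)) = 1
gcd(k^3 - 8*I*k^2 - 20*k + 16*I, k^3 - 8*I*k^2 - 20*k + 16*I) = k^3 - 8*I*k^2 - 20*k + 16*I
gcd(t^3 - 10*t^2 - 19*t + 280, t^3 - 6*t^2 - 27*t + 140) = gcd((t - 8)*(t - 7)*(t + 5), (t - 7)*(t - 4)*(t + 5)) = t^2 - 2*t - 35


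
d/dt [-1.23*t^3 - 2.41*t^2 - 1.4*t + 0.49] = -3.69*t^2 - 4.82*t - 1.4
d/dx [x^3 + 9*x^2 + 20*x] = 3*x^2 + 18*x + 20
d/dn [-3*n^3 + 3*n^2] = 3*n*(2 - 3*n)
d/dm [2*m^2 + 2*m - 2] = 4*m + 2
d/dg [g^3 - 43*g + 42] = 3*g^2 - 43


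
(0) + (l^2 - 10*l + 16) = l^2 - 10*l + 16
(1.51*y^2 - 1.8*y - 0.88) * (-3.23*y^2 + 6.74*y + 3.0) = -4.8773*y^4 + 15.9914*y^3 - 4.7596*y^2 - 11.3312*y - 2.64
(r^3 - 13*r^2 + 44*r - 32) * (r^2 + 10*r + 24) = r^5 - 3*r^4 - 62*r^3 + 96*r^2 + 736*r - 768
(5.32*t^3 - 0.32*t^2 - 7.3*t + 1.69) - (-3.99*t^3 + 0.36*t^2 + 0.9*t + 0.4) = 9.31*t^3 - 0.68*t^2 - 8.2*t + 1.29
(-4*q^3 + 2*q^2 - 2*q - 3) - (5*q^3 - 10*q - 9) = -9*q^3 + 2*q^2 + 8*q + 6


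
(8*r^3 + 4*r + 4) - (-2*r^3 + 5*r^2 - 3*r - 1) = 10*r^3 - 5*r^2 + 7*r + 5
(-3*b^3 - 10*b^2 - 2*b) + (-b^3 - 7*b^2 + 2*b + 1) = -4*b^3 - 17*b^2 + 1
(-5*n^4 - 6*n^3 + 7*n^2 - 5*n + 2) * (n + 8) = -5*n^5 - 46*n^4 - 41*n^3 + 51*n^2 - 38*n + 16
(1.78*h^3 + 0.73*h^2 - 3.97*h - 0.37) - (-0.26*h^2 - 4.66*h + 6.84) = 1.78*h^3 + 0.99*h^2 + 0.69*h - 7.21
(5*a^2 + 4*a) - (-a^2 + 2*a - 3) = 6*a^2 + 2*a + 3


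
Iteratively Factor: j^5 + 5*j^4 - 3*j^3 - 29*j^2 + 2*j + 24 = (j - 1)*(j^4 + 6*j^3 + 3*j^2 - 26*j - 24) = (j - 1)*(j + 1)*(j^3 + 5*j^2 - 2*j - 24) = (j - 1)*(j + 1)*(j + 3)*(j^2 + 2*j - 8) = (j - 2)*(j - 1)*(j + 1)*(j + 3)*(j + 4)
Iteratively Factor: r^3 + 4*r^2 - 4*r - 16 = (r - 2)*(r^2 + 6*r + 8) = (r - 2)*(r + 2)*(r + 4)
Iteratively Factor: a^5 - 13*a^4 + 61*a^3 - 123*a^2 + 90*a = (a - 3)*(a^4 - 10*a^3 + 31*a^2 - 30*a) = a*(a - 3)*(a^3 - 10*a^2 + 31*a - 30) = a*(a - 3)^2*(a^2 - 7*a + 10) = a*(a - 3)^2*(a - 2)*(a - 5)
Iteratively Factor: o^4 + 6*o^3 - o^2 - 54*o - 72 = (o + 2)*(o^3 + 4*o^2 - 9*o - 36) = (o - 3)*(o + 2)*(o^2 + 7*o + 12) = (o - 3)*(o + 2)*(o + 3)*(o + 4)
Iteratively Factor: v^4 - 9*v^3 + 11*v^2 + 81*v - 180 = (v - 3)*(v^3 - 6*v^2 - 7*v + 60) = (v - 4)*(v - 3)*(v^2 - 2*v - 15) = (v - 5)*(v - 4)*(v - 3)*(v + 3)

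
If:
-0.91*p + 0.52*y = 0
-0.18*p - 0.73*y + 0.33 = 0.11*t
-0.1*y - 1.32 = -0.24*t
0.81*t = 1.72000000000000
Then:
No Solution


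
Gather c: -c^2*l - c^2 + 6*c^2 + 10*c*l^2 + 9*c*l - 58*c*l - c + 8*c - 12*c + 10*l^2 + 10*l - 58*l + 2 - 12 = c^2*(5 - l) + c*(10*l^2 - 49*l - 5) + 10*l^2 - 48*l - 10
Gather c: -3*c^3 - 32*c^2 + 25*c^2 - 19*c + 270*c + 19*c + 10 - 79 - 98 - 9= -3*c^3 - 7*c^2 + 270*c - 176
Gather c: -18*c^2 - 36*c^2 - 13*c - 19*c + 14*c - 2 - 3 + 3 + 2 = -54*c^2 - 18*c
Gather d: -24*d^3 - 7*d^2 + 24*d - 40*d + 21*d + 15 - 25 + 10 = -24*d^3 - 7*d^2 + 5*d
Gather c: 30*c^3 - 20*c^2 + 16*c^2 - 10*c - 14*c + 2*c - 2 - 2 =30*c^3 - 4*c^2 - 22*c - 4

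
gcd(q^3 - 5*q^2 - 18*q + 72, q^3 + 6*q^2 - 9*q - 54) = q - 3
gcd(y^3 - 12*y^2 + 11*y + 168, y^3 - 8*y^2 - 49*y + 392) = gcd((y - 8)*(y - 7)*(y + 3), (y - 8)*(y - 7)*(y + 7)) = y^2 - 15*y + 56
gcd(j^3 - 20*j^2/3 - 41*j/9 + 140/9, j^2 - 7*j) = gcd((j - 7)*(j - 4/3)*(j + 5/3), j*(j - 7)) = j - 7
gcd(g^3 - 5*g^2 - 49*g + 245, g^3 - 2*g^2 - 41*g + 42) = g - 7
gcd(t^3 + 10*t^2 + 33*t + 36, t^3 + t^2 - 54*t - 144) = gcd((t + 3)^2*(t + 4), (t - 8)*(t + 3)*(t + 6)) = t + 3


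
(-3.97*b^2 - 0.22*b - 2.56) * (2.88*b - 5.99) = -11.4336*b^3 + 23.1467*b^2 - 6.055*b + 15.3344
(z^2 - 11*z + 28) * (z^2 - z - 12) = z^4 - 12*z^3 + 27*z^2 + 104*z - 336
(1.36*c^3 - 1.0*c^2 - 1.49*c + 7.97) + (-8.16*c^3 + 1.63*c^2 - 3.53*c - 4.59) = -6.8*c^3 + 0.63*c^2 - 5.02*c + 3.38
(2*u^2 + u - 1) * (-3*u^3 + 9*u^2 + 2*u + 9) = -6*u^5 + 15*u^4 + 16*u^3 + 11*u^2 + 7*u - 9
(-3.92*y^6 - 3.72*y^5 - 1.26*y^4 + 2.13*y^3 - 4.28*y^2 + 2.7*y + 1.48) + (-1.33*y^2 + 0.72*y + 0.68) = -3.92*y^6 - 3.72*y^5 - 1.26*y^4 + 2.13*y^3 - 5.61*y^2 + 3.42*y + 2.16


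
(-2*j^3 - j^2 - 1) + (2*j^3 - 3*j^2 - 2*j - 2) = -4*j^2 - 2*j - 3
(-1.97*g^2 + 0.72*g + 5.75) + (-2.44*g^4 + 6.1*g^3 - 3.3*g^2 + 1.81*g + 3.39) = -2.44*g^4 + 6.1*g^3 - 5.27*g^2 + 2.53*g + 9.14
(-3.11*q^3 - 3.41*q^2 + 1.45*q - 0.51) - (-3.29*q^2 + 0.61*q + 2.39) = -3.11*q^3 - 0.12*q^2 + 0.84*q - 2.9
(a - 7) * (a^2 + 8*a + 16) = a^3 + a^2 - 40*a - 112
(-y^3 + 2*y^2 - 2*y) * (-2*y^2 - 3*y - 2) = 2*y^5 - y^4 + 2*y^2 + 4*y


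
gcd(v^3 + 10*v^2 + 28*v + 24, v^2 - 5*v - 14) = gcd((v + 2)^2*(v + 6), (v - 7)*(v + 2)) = v + 2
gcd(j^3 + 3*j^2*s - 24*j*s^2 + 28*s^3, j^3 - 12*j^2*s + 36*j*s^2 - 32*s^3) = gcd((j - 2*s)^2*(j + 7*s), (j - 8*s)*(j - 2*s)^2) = j^2 - 4*j*s + 4*s^2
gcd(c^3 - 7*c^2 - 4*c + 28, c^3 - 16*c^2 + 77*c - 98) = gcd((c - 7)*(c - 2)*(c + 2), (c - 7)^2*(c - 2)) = c^2 - 9*c + 14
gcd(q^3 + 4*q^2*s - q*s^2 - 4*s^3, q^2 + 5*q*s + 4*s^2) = q^2 + 5*q*s + 4*s^2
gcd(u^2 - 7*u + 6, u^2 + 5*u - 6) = u - 1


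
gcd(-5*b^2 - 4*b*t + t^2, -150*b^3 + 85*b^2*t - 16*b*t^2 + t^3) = -5*b + t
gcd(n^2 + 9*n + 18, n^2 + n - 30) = n + 6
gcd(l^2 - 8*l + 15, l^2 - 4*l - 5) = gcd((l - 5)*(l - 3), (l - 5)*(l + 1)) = l - 5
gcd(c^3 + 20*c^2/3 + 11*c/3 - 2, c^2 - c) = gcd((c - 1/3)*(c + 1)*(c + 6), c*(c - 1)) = 1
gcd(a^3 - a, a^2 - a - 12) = 1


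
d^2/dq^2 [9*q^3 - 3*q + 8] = 54*q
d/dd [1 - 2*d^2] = -4*d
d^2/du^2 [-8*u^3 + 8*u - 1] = -48*u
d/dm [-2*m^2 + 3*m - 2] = 3 - 4*m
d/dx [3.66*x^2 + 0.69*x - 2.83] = 7.32*x + 0.69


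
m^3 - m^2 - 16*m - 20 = (m - 5)*(m + 2)^2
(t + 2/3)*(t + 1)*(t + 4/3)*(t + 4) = t^4 + 7*t^3 + 134*t^2/9 + 112*t/9 + 32/9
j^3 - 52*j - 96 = (j - 8)*(j + 2)*(j + 6)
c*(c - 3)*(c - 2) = c^3 - 5*c^2 + 6*c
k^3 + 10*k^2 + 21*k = k*(k + 3)*(k + 7)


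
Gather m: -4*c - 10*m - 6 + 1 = -4*c - 10*m - 5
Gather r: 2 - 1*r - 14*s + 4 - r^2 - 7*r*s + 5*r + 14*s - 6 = -r^2 + r*(4 - 7*s)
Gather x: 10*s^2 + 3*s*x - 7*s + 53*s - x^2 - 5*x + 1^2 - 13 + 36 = 10*s^2 + 46*s - x^2 + x*(3*s - 5) + 24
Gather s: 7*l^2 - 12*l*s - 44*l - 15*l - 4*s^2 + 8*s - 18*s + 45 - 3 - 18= 7*l^2 - 59*l - 4*s^2 + s*(-12*l - 10) + 24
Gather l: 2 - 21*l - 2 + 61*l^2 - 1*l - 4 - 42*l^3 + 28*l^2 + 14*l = -42*l^3 + 89*l^2 - 8*l - 4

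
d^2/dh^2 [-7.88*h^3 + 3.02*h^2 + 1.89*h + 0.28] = 6.04 - 47.28*h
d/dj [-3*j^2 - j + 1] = -6*j - 1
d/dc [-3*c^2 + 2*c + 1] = 2 - 6*c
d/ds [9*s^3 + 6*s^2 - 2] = 3*s*(9*s + 4)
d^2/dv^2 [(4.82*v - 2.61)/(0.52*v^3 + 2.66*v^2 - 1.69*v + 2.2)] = (7.819968*v^5 + 31.533216*v^4 + 18.917984*v^3 - 163.210848*v^2 - 80.9268360000001*v + 51.480118)/(0.140608*v^9 + 2.157792*v^8 + 9.667008*v^7 + 6.580088*v^6 - 13.159536*v^5 + 57.890478*v^4 - 56.615689*v^3 + 57.47346*v^2 - 24.5388*v + 10.648)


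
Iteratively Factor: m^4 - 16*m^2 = (m + 4)*(m^3 - 4*m^2) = (m - 4)*(m + 4)*(m^2) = m*(m - 4)*(m + 4)*(m)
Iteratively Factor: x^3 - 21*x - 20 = (x + 4)*(x^2 - 4*x - 5) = (x - 5)*(x + 4)*(x + 1)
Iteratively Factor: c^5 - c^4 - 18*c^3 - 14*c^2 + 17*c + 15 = (c - 1)*(c^4 - 18*c^2 - 32*c - 15) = (c - 1)*(c + 1)*(c^3 - c^2 - 17*c - 15) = (c - 1)*(c + 1)*(c + 3)*(c^2 - 4*c - 5) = (c - 1)*(c + 1)^2*(c + 3)*(c - 5)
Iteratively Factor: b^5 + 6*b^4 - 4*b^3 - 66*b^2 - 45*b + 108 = (b + 4)*(b^4 + 2*b^3 - 12*b^2 - 18*b + 27) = (b - 3)*(b + 4)*(b^3 + 5*b^2 + 3*b - 9) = (b - 3)*(b + 3)*(b + 4)*(b^2 + 2*b - 3) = (b - 3)*(b - 1)*(b + 3)*(b + 4)*(b + 3)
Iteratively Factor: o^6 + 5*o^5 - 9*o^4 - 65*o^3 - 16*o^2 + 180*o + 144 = (o + 2)*(o^5 + 3*o^4 - 15*o^3 - 35*o^2 + 54*o + 72) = (o + 1)*(o + 2)*(o^4 + 2*o^3 - 17*o^2 - 18*o + 72) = (o + 1)*(o + 2)*(o + 4)*(o^3 - 2*o^2 - 9*o + 18) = (o - 2)*(o + 1)*(o + 2)*(o + 4)*(o^2 - 9) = (o - 3)*(o - 2)*(o + 1)*(o + 2)*(o + 4)*(o + 3)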